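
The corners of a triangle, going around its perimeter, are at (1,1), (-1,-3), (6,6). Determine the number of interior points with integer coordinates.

By the shoelace formula, twice the signed area is |[1·(-3) − (-1)·1] + [(-1)·6 − 6·(-3)] + [6·1 − 1·6]| = 10, so the area is 5.
Along each edge there are gcd(|Δx|,|Δy|)+1 lattice points, so counting each shared vertex once the boundary has gcd(2,4) + gcd(7,9) + gcd(5,5) = 2+1+5 = 8.
Pick's theorem gives I = A − B/2 + 1 = 5 − 8/2 + 1 = 2.

2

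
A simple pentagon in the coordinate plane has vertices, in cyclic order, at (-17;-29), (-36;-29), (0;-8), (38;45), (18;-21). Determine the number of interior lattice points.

1211

Using the shoelace formula, 2A = |[(-17)·(-29) − (-36)·(-29)] + [(-36)·(-8) − 0·(-29)] + [0·45 − 38·(-8)] + [38·(-21) − 18·45] + [18·(-29) − (-17)·(-21)]| = 2446, so the area is 1223.
Summing gcd(|Δx|,|Δy|) over the edges gives the boundary count: gcd(19,0) + gcd(36,21) + gcd(38,53) + gcd(20,66) + gcd(35,8) = 19+3+1+2+1 = 26.
Pick's theorem gives I = A − B/2 + 1 = 1223 − 26/2 + 1 = 1211.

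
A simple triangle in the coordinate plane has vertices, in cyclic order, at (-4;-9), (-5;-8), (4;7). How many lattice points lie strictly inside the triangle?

By the shoelace formula, twice the signed area is |[(-4)·(-8) − (-5)·(-9)] + [(-5)·7 − 4·(-8)] + [4·(-9) − (-4)·7]| = 24, so the area is 12.
Along each edge there are gcd(|Δx|,|Δy|)+1 lattice points, so counting each shared vertex once the boundary has gcd(1,1) + gcd(9,15) + gcd(8,16) = 1+3+8 = 12.
By Pick's theorem A = I + B/2 − 1, so I = 12 − 12/2 + 1 = 7.

7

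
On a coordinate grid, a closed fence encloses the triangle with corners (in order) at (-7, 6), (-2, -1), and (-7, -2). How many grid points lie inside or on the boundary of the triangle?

26

By the shoelace formula, twice the signed area is |((-7)·(-1) − (-2)·6) + ((-2)·(-2) − (-7)·(-1)) + ((-7)·6 − (-7)·(-2))| = 40, so the area is 20.
Summing gcd(|Δx|,|Δy|) over the edges gives the boundary count: gcd(5,7) + gcd(5,1) + gcd(0,8) = 1+1+8 = 10.
Pick's theorem gives I = A − B/2 + 1 = 20 − 10/2 + 1 = 16, so the closed region contains I + B = 16 + 10 = 26 lattice points.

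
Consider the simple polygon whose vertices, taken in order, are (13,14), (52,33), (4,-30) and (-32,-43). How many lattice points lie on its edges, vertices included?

Summing gcd(|Δx|,|Δy|) over the edges gives the boundary count: gcd(39,19) + gcd(48,63) + gcd(36,13) + gcd(45,57) = 1+3+1+3 = 8.

8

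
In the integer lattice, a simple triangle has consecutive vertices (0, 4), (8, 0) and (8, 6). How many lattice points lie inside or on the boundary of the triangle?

31

Using the shoelace formula, 2A = |(0·0 − 8·4) + (8·6 − 8·0) + (8·4 − 0·6)| = 48, so the area is 24.
The number of boundary lattice points is Σ gcd(|Δx|,|Δy|) = gcd(8,4) + gcd(0,6) + gcd(8,2) = 4+6+2 = 12.
Pick's theorem gives I = A − B/2 + 1 = 24 − 12/2 + 1 = 19, so the closed region contains I + B = 19 + 12 = 31 lattice points.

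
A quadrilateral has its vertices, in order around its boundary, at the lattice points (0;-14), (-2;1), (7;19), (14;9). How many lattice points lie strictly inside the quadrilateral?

231

By the shoelace formula, twice the signed area is |(0·1 − (-2)·(-14)) + ((-2)·19 − 7·1) + (7·9 − 14·19) + (14·(-14) − 0·9)| = 472, so the area is 236.
The number of boundary lattice points is Σ gcd(|Δx|,|Δy|) = gcd(2,15) + gcd(9,18) + gcd(7,10) + gcd(14,23) = 1+9+1+1 = 12.
By Pick's theorem A = I + B/2 − 1, so I = 236 − 12/2 + 1 = 231.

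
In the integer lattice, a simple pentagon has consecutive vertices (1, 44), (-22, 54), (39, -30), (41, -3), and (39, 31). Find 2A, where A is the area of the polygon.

3762

The shoelace formula gives twice the area as |[1·54 − (-22)·44] + [(-22)·(-30) − 39·54] + [39·(-3) − 41·(-30)] + [41·31 − 39·(-3)] + [39·44 − 1·31]| = 3762, so the area is 1881.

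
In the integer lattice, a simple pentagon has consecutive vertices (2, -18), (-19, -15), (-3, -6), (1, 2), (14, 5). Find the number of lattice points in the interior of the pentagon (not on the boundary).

Using the shoelace formula, 2A = |(2·(-15) − (-19)·(-18)) + ((-19)·(-6) − (-3)·(-15)) + ((-3)·2 − 1·(-6)) + (1·5 − 14·2) + (14·(-18) − 2·5)| = 588, so the area is 294.
Summing gcd(|Δx|,|Δy|) over the edges gives the boundary count: gcd(21,3) + gcd(16,9) + gcd(4,8) + gcd(13,3) + gcd(12,23) = 3+1+4+1+1 = 10.
By Pick's theorem A = I + B/2 − 1, so I = 294 − 10/2 + 1 = 290.

290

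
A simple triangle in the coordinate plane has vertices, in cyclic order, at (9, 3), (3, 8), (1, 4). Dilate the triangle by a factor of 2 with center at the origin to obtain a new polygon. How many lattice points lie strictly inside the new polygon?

The shoelace formula gives twice the area as |[9·8 − 3·3] + [3·4 − 1·8] + [1·3 − 9·4]| = 34, so the area is 17.
The number of boundary lattice points is Σ gcd(|Δx|,|Δy|) = gcd(6,5) + gcd(2,4) + gcd(8,1) = 1+2+1 = 4.
Scaling by 2 multiplies the area by 2² = 4 (so the new area is 68) and multiplies the boundary lattice-point count by 2, giving 8.
By Pick's theorem, the interior count of the dilated polygon is 68 − 8/2 + 1 = 65.

65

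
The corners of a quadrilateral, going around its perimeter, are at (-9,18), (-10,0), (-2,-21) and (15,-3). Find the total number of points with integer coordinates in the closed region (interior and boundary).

481

By the shoelace formula, twice the signed area is |((-9)·0 − (-10)·18) + ((-10)·(-21) − (-2)·0) + ((-2)·(-3) − 15·(-21)) + (15·18 − (-9)·(-3))| = 954, so the area is 477.
The number of boundary lattice points is Σ gcd(|Δx|,|Δy|) = gcd(1,18) + gcd(8,21) + gcd(17,18) + gcd(24,21) = 1+1+1+3 = 6.
Pick's theorem gives I = A − B/2 + 1 = 477 − 6/2 + 1 = 475, so the closed region contains I + B = 475 + 6 = 481 lattice points.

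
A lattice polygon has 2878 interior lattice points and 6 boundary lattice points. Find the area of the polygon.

2880

By Pick's theorem, A = I + B/2 − 1 = 2878 + 6/2 − 1 = 2880.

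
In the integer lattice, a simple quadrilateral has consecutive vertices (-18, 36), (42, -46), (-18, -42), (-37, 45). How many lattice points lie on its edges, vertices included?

8

Along each edge there are gcd(|Δx|,|Δy|)+1 lattice points, so counting each shared vertex once the boundary has gcd(60,82) + gcd(60,4) + gcd(19,87) + gcd(19,9) = 2+4+1+1 = 8.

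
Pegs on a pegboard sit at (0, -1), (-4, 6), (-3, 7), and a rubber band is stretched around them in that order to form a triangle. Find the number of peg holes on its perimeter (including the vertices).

The number of boundary lattice points is Σ gcd(|Δx|,|Δy|) = gcd(4,7) + gcd(1,1) + gcd(3,8) = 1+1+1 = 3.

3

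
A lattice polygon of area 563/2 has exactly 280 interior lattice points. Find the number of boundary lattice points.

Pick's theorem gives A = I + B/2 − 1, so B = 2(A − I + 1) = 2(563/2 − 280 + 1) = 5.

5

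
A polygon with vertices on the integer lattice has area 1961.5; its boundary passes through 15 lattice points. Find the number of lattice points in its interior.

1955

From Pick's theorem, I = A − B/2 + 1 = 1961.5 − 15/2 + 1 = 1955.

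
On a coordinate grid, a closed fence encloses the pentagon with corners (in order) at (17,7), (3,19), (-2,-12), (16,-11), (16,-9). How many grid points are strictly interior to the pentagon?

405

By the shoelace formula, twice the signed area is |(17·19 − 3·7) + (3·(-12) − (-2)·19) + ((-2)·(-11) − 16·(-12)) + (16·(-9) − 16·(-11)) + (16·7 − 17·(-9))| = 815, so the area is 407.5.
Summing gcd(|Δx|,|Δy|) over the edges gives the boundary count: gcd(14,12) + gcd(5,31) + gcd(18,1) + gcd(0,2) + gcd(1,16) = 2+1+1+2+1 = 7.
By Pick's theorem A = I + B/2 − 1, so I = 407.5 − 7/2 + 1 = 405.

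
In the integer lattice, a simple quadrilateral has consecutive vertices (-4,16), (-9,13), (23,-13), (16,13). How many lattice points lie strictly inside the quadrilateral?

361

The shoelace formula gives twice the area as |[(-4)·13 − (-9)·16] + [(-9)·(-13) − 23·13] + [23·13 − 16·(-13)] + [16·16 − (-4)·13]| = 725, so the area is 362.5.
The number of boundary lattice points is Σ gcd(|Δx|,|Δy|) = gcd(5,3) + gcd(32,26) + gcd(7,26) + gcd(20,3) = 1+2+1+1 = 5.
By Pick's theorem A = I + B/2 − 1, so I = 362.5 − 5/2 + 1 = 361.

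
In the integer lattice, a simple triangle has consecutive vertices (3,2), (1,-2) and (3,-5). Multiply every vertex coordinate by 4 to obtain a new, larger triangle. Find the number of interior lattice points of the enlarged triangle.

Using the shoelace formula, 2A = |(3·(-2) − 1·2) + (1·(-5) − 3·(-2)) + (3·2 − 3·(-5))| = 14, so the area is 7.
Along each edge there are gcd(|Δx|,|Δy|)+1 lattice points, so counting each shared vertex once the boundary has gcd(2,4) + gcd(2,3) + gcd(0,7) = 2+1+7 = 10.
Scaling by 4 multiplies the area by 4² = 16 (so the new area is 112) and multiplies the boundary lattice-point count by 4, giving 40.
By Pick's theorem, the interior count of the dilated polygon is 112 − 40/2 + 1 = 93.

93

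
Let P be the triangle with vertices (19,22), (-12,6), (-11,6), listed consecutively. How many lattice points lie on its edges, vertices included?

Along each edge there are gcd(|Δx|,|Δy|)+1 lattice points, so counting each shared vertex once the boundary has gcd(31,16) + gcd(1,0) + gcd(30,16) = 1+1+2 = 4.

4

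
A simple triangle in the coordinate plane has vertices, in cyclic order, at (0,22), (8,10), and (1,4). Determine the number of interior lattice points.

64

The shoelace formula gives twice the area as |(0·10 − 8·22) + (8·4 − 1·10) + (1·22 − 0·4)| = 132, so the area is 66.
Summing gcd(|Δx|,|Δy|) over the edges gives the boundary count: gcd(8,12) + gcd(7,6) + gcd(1,18) = 4+1+1 = 6.
Pick's theorem gives I = A − B/2 + 1 = 66 − 6/2 + 1 = 64.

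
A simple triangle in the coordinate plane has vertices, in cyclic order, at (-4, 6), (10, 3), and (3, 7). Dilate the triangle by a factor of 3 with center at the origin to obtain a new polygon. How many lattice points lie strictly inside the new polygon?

154

Using the shoelace formula, 2A = |((-4)·3 − 10·6) + (10·7 − 3·3) + (3·6 − (-4)·7)| = 35, so the area is 35/2.
Along each edge there are gcd(|Δx|,|Δy|)+1 lattice points, so counting each shared vertex once the boundary has gcd(14,3) + gcd(7,4) + gcd(7,1) = 1+1+1 = 3.
Scaling by 3 multiplies the area by 3² = 9 (so the new area is 315/2) and multiplies the boundary lattice-point count by 3, giving 9.
By Pick's theorem, the interior count of the dilated polygon is 315/2 − 9/2 + 1 = 154.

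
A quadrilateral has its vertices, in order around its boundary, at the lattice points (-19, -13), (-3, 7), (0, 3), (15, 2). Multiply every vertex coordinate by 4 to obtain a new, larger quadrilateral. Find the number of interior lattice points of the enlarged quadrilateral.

3051

The shoelace formula gives twice the area as |[(-19)·7 − (-3)·(-13)] + [(-3)·3 − 0·7] + [0·2 − 15·3] + [15·(-13) − (-19)·2]| = 383, so the area is 383/2.
Along each edge there are gcd(|Δx|,|Δy|)+1 lattice points, so counting each shared vertex once the boundary has gcd(16,20) + gcd(3,4) + gcd(15,1) + gcd(34,15) = 4+1+1+1 = 7.
Scaling by 4 multiplies the area by 4² = 16 (so the new area is 3064) and multiplies the boundary lattice-point count by 4, giving 28.
By Pick's theorem, the interior count of the dilated polygon is 3064 − 28/2 + 1 = 3051.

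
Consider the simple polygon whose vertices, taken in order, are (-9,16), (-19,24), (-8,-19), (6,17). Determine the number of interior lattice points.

432

Using the shoelace formula, 2A = |((-9)·24 − (-19)·16) + ((-19)·(-19) − (-8)·24) + ((-8)·17 − 6·(-19)) + (6·16 − (-9)·17)| = 868, so the area is 434.
The number of boundary lattice points is Σ gcd(|Δx|,|Δy|) = gcd(10,8) + gcd(11,43) + gcd(14,36) + gcd(15,1) = 2+1+2+1 = 6.
Pick's theorem gives I = A − B/2 + 1 = 434 − 6/2 + 1 = 432.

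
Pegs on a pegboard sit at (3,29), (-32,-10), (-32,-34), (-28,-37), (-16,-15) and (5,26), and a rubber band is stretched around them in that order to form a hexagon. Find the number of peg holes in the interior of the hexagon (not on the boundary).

712

By the shoelace formula, twice the signed area is |[3·(-10) − (-32)·29] + [(-32)·(-34) − (-32)·(-10)] + [(-32)·(-37) − (-28)·(-34)] + [(-28)·(-15) − (-16)·(-37)] + [(-16)·26 − 5·(-15)] + [5·29 − 3·26]| = 1452, so the area is 726.
Along each edge there are gcd(|Δx|,|Δy|)+1 lattice points, so counting each shared vertex once the boundary has gcd(35,39) + gcd(0,24) + gcd(4,3) + gcd(12,22) + gcd(21,41) + gcd(2,3) = 1+24+1+2+1+1 = 30.
Pick's theorem gives I = A − B/2 + 1 = 726 − 30/2 + 1 = 712.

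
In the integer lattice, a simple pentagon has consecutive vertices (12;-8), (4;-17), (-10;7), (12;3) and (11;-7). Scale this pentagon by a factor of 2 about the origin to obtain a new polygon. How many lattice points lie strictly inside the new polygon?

Using the shoelace formula, 2A = |[12·(-17) − 4·(-8)] + [4·7 − (-10)·(-17)] + [(-10)·3 − 12·7] + [12·(-7) − 11·3] + [11·(-8) − 12·(-7)]| = 549, so the area is 274.5.
Summing gcd(|Δx|,|Δy|) over the edges gives the boundary count: gcd(8,9) + gcd(14,24) + gcd(22,4) + gcd(1,10) + gcd(1,1) = 1+2+2+1+1 = 7.
Scaling by 2 multiplies the area by 2² = 4 (so the new area is 1098) and multiplies the boundary lattice-point count by 2, giving 14.
By Pick's theorem, the interior count of the dilated polygon is 1098 − 14/2 + 1 = 1092.

1092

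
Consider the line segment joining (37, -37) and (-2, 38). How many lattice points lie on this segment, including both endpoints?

4

The number of lattice points on a segment between lattice points is gcd(|Δx|,|Δy|) + 1 = gcd(39,75) + 1 = 3 + 1 = 4.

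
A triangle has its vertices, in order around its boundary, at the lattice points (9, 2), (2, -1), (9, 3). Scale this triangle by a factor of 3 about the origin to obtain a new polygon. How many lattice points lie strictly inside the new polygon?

By the shoelace formula, twice the signed area is |[9·(-1) − 2·2] + [2·3 − 9·(-1)] + [9·2 − 9·3]| = 7, so the area is 7/2.
Along each edge there are gcd(|Δx|,|Δy|)+1 lattice points, so counting each shared vertex once the boundary has gcd(7,3) + gcd(7,4) + gcd(0,1) = 1+1+1 = 3.
Scaling by 3 multiplies the area by 3² = 9 (so the new area is 63/2) and multiplies the boundary lattice-point count by 3, giving 9.
By Pick's theorem, the interior count of the dilated polygon is 63/2 − 9/2 + 1 = 28.

28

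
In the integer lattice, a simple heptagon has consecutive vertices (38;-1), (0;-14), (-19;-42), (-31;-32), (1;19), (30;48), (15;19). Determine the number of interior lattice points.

1712

The shoelace formula gives twice the area as |(38·(-14) − 0·(-1)) + (0·(-42) − (-19)·(-14)) + ((-19)·(-32) − (-31)·(-42)) + ((-31)·19 − 1·(-32)) + (1·48 − 30·19) + (30·19 − 15·48) + (15·(-1) − 38·19)| = 3458, so the area is 1729.
Summing gcd(|Δx|,|Δy|) over the edges gives the boundary count: gcd(38,13) + gcd(19,28) + gcd(12,10) + gcd(32,51) + gcd(29,29) + gcd(15,29) + gcd(23,20) = 1+1+2+1+29+1+1 = 36.
By Pick's theorem A = I + B/2 − 1, so I = 1729 − 36/2 + 1 = 1712.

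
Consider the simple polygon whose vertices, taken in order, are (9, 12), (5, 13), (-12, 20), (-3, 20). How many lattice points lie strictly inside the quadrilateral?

The shoelace formula gives twice the area as |[9·13 − 5·12] + [5·20 − (-12)·13] + [(-12)·20 − (-3)·20] + [(-3)·12 − 9·20]| = 83, so the area is 83/2.
Summing gcd(|Δx|,|Δy|) over the edges gives the boundary count: gcd(4,1) + gcd(17,7) + gcd(9,0) + gcd(12,8) = 1+1+9+4 = 15.
By Pick's theorem A = I + B/2 − 1, so I = 83/2 − 15/2 + 1 = 35.

35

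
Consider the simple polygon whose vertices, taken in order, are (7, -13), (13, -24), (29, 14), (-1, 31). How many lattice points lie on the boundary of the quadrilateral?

8

Along each edge there are gcd(|Δx|,|Δy|)+1 lattice points, so counting each shared vertex once the boundary has gcd(6,11) + gcd(16,38) + gcd(30,17) + gcd(8,44) = 1+2+1+4 = 8.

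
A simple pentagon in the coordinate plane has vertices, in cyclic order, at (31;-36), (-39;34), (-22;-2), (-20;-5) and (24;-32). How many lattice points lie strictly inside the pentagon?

The shoelace formula gives twice the area as |(31·34 − (-39)·(-36)) + ((-39)·(-2) − (-22)·34) + ((-22)·(-5) − (-20)·(-2)) + ((-20)·(-32) − 24·(-5)) + (24·(-36) − 31·(-32))| = 1434, so the area is 717.
Summing gcd(|Δx|,|Δy|) over the edges gives the boundary count: gcd(70,70) + gcd(17,36) + gcd(2,3) + gcd(44,27) + gcd(7,4) = 70+1+1+1+1 = 74.
By Pick's theorem A = I + B/2 − 1, so I = 717 − 74/2 + 1 = 681.

681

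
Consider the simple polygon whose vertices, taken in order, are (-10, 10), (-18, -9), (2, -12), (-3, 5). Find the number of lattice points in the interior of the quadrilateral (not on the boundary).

Using the shoelace formula, 2A = |((-10)·(-9) − (-18)·10) + ((-18)·(-12) − 2·(-9)) + (2·5 − (-3)·(-12)) + ((-3)·10 − (-10)·5)| = 498, so the area is 249.
Summing gcd(|Δx|,|Δy|) over the edges gives the boundary count: gcd(8,19) + gcd(20,3) + gcd(5,17) + gcd(7,5) = 1+1+1+1 = 4.
By Pick's theorem A = I + B/2 − 1, so I = 249 − 4/2 + 1 = 248.

248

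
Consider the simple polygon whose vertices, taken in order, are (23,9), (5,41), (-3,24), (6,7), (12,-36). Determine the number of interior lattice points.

Using the shoelace formula, 2A = |(23·41 − 5·9) + (5·24 − (-3)·41) + ((-3)·7 − 6·24) + (6·(-36) − 12·7) + (12·9 − 23·(-36))| = 1612, so the area is 806.
The number of boundary lattice points is Σ gcd(|Δx|,|Δy|) = gcd(18,32) + gcd(8,17) + gcd(9,17) + gcd(6,43) + gcd(11,45) = 2+1+1+1+1 = 6.
Pick's theorem gives I = A − B/2 + 1 = 806 − 6/2 + 1 = 804.

804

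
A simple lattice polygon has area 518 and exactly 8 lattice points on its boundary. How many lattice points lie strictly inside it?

515

From Pick's theorem, I = A − B/2 + 1 = 518 − 8/2 + 1 = 515.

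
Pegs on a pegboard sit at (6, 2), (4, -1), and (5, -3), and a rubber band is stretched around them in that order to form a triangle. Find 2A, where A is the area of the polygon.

Using the shoelace formula, 2A = |(6·(-1) − 4·2) + (4·(-3) − 5·(-1)) + (5·2 − 6·(-3))| = 7, so the area is 7/2.

7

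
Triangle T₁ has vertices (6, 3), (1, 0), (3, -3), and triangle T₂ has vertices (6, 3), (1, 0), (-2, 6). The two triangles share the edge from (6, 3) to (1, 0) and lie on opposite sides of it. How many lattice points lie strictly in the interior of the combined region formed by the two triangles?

The union is the simple quadrilateral with vertices (6, 3), (3, -3), (1, 0), (-2, 6) in order.
By the shoelace formula, twice the signed area is |[6·(-3) − 3·3] + [3·0 − 1·(-3)] + [1·6 − (-2)·0] + [(-2)·3 − 6·6]| = 60, so the area is 30.
The number of boundary lattice points is Σ gcd(|Δx|,|Δy|) = gcd(3,6) + gcd(2,3) + gcd(3,6) + gcd(8,3) = 3+1+3+1 = 8.
By Pick's theorem I = A − B/2 + 1 = 30 − 8/2 + 1 = 27.

27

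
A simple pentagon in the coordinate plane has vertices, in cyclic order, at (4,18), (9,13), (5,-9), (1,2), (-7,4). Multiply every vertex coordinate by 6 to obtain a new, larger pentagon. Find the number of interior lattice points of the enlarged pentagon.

6466

Using the shoelace formula, 2A = |[4·13 − 9·18] + [9·(-9) − 5·13] + [5·2 − 1·(-9)] + [1·4 − (-7)·2] + [(-7)·18 − 4·4]| = 361, so the area is 361/2.
Summing gcd(|Δx|,|Δy|) over the edges gives the boundary count: gcd(5,5) + gcd(4,22) + gcd(4,11) + gcd(8,2) + gcd(11,14) = 5+2+1+2+1 = 11.
Scaling by 6 multiplies the area by 6² = 36 (so the new area is 6498) and multiplies the boundary lattice-point count by 6, giving 66.
By Pick's theorem, the interior count of the dilated polygon is 6498 − 66/2 + 1 = 6466.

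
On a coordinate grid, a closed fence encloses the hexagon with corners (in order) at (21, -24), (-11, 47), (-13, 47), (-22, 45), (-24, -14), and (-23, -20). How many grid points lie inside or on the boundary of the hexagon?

1898

The shoelace formula gives twice the area as |(21·47 − (-11)·(-24)) + ((-11)·47 − (-13)·47) + ((-13)·45 − (-22)·47) + ((-22)·(-14) − (-24)·45) + ((-24)·(-20) − (-23)·(-14)) + ((-23)·(-24) − 21·(-20))| = 3784, so the area is 1892.
Along each edge there are gcd(|Δx|,|Δy|)+1 lattice points, so counting each shared vertex once the boundary has gcd(32,71) + gcd(2,0) + gcd(9,2) + gcd(2,59) + gcd(1,6) + gcd(44,4) = 1+2+1+1+1+4 = 10.
Pick's theorem gives I = A − B/2 + 1 = 1892 − 10/2 + 1 = 1888, so the closed region contains I + B = 1888 + 10 = 1898 lattice points.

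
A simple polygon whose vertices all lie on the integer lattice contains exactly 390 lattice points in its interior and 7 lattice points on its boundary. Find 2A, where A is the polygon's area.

785

By Pick's theorem, A = I + B/2 − 1 = 390 + 7/2 − 1 = 785/2.
Hence 2A = 785.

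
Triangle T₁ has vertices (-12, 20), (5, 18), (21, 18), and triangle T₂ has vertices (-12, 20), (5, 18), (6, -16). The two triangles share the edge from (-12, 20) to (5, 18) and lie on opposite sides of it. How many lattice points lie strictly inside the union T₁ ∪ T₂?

The union is the simple quadrilateral with vertices (-12, 20), (21, 18), (5, 18), (6, -16) in order.
The shoelace formula gives twice the area as |((-12)·18 − 21·20) + (21·18 − 5·18) + (5·(-16) − 6·18) + (6·20 − (-12)·(-16))| = 608, so the area is 304.
The number of boundary lattice points is Σ gcd(|Δx|,|Δy|) = gcd(33,2) + gcd(16,0) + gcd(1,34) + gcd(18,36) = 1+16+1+18 = 36.
By Pick's theorem I = A − B/2 + 1 = 304 − 36/2 + 1 = 287.

287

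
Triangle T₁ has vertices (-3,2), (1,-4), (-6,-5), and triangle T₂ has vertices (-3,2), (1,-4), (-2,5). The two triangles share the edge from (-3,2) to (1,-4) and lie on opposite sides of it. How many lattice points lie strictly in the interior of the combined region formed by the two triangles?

The union is the simple quadrilateral with vertices (-3,2), (-6,-5), (1,-4), (-2,5) in order.
Using the shoelace formula, 2A = |[(-3)·(-5) − (-6)·2] + [(-6)·(-4) − 1·(-5)] + [1·5 − (-2)·(-4)] + [(-2)·2 − (-3)·5]| = 64, so the area is 32.
Along each edge there are gcd(|Δx|,|Δy|)+1 lattice points, so counting each shared vertex once the boundary has gcd(3,7) + gcd(7,1) + gcd(3,9) + gcd(1,3) = 1+1+3+1 = 6.
By Pick's theorem I = A − B/2 + 1 = 32 − 6/2 + 1 = 30.

30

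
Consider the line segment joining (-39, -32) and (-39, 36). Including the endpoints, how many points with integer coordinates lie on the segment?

The number of lattice points on a segment between lattice points is gcd(|Δx|,|Δy|) + 1 = gcd(0,68) + 1 = 68 + 1 = 69.

69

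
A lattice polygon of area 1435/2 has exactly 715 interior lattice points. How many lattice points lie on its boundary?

Pick's theorem gives A = I + B/2 − 1, so B = 2(A − I + 1) = 2(1435/2 − 715 + 1) = 7.

7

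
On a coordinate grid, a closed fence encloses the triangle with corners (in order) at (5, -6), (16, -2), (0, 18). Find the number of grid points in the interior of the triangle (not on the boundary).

140

The shoelace formula gives twice the area as |(5·(-2) − 16·(-6)) + (16·18 − 0·(-2)) + (0·(-6) − 5·18)| = 284, so the area is 142.
The number of boundary lattice points is Σ gcd(|Δx|,|Δy|) = gcd(11,4) + gcd(16,20) + gcd(5,24) = 1+4+1 = 6.
Pick's theorem gives I = A − B/2 + 1 = 142 − 6/2 + 1 = 140.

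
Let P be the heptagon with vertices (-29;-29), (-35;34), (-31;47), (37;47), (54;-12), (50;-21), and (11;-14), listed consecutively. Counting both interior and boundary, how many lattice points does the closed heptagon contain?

Using the shoelace formula, 2A = |((-29)·34 − (-35)·(-29)) + ((-35)·47 − (-31)·34) + ((-31)·47 − 37·47) + (37·(-12) − 54·47) + (54·(-21) − 50·(-12)) + (50·(-14) − 11·(-21)) + (11·(-29) − (-29)·(-14))| = 10498, so the area is 5249.
The number of boundary lattice points is Σ gcd(|Δx|,|Δy|) = gcd(6,63) + gcd(4,13) + gcd(68,0) + gcd(17,59) + gcd(4,9) + gcd(39,7) + gcd(40,15) = 3+1+68+1+1+1+5 = 80.
Pick's theorem gives I = A − B/2 + 1 = 5249 − 80/2 + 1 = 5210, so the closed region contains I + B = 5210 + 80 = 5290 lattice points.

5290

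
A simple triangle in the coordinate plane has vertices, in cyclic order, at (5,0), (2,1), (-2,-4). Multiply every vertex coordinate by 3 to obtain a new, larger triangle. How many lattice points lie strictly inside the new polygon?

Using the shoelace formula, 2A = |(5·1 − 2·0) + (2·(-4) − (-2)·1) + ((-2)·0 − 5·(-4))| = 19, so the area is 19/2.
The number of boundary lattice points is Σ gcd(|Δx|,|Δy|) = gcd(3,1) + gcd(4,5) + gcd(7,4) = 1+1+1 = 3.
Scaling by 3 multiplies the area by 3² = 9 (so the new area is 85.5) and multiplies the boundary lattice-point count by 3, giving 9.
By Pick's theorem, the interior count of the dilated polygon is 85.5 − 9/2 + 1 = 82.

82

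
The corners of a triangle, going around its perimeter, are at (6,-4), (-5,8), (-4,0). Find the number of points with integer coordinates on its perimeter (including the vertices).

4

Along each edge there are gcd(|Δx|,|Δy|)+1 lattice points, so counting each shared vertex once the boundary has gcd(11,12) + gcd(1,8) + gcd(10,4) = 1+1+2 = 4.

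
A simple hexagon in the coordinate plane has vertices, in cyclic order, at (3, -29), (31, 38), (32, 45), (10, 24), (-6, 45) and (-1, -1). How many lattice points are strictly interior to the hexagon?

1090

The shoelace formula gives twice the area as |[3·38 − 31·(-29)] + [31·45 − 32·38] + [32·24 − 10·45] + [10·45 − (-6)·24] + [(-6)·(-1) − (-1)·45] + [(-1)·(-29) − 3·(-1)]| = 2187, so the area is 2187/2.
Along each edge there are gcd(|Δx|,|Δy|)+1 lattice points, so counting each shared vertex once the boundary has gcd(28,67) + gcd(1,7) + gcd(22,21) + gcd(16,21) + gcd(5,46) + gcd(4,28) = 1+1+1+1+1+4 = 9.
By Pick's theorem A = I + B/2 − 1, so I = 2187/2 − 9/2 + 1 = 1090.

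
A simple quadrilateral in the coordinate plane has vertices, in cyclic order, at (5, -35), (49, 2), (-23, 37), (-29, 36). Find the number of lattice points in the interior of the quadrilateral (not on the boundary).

Using the shoelace formula, 2A = |(5·2 − 49·(-35)) + (49·37 − (-23)·2) + ((-23)·36 − (-29)·37) + ((-29)·(-35) − 5·36)| = 4664, so the area is 2332.
Summing gcd(|Δx|,|Δy|) over the edges gives the boundary count: gcd(44,37) + gcd(72,35) + gcd(6,1) + gcd(34,71) = 1+1+1+1 = 4.
Pick's theorem gives I = A − B/2 + 1 = 2332 − 4/2 + 1 = 2331.

2331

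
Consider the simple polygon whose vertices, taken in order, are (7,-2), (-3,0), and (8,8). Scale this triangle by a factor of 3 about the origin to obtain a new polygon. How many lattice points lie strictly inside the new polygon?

The shoelace formula gives twice the area as |(7·0 − (-3)·(-2)) + ((-3)·8 − 8·0) + (8·(-2) − 7·8)| = 102, so the area is 51.
The number of boundary lattice points is Σ gcd(|Δx|,|Δy|) = gcd(10,2) + gcd(11,8) + gcd(1,10) = 2+1+1 = 4.
Scaling by 3 multiplies the area by 3² = 9 (so the new area is 459) and multiplies the boundary lattice-point count by 3, giving 12.
By Pick's theorem, the interior count of the dilated polygon is 459 − 12/2 + 1 = 454.

454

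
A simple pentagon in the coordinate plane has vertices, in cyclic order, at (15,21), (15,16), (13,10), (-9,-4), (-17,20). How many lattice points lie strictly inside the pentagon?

Using the shoelace formula, 2A = |(15·16 − 15·21) + (15·10 − 13·16) + (13·(-4) − (-9)·10) + ((-9)·20 − (-17)·(-4)) + ((-17)·21 − 15·20)| = 1000, so the area is 500.
Summing gcd(|Δx|,|Δy|) over the edges gives the boundary count: gcd(0,5) + gcd(2,6) + gcd(22,14) + gcd(8,24) + gcd(32,1) = 5+2+2+8+1 = 18.
Pick's theorem gives I = A − B/2 + 1 = 500 − 18/2 + 1 = 492.

492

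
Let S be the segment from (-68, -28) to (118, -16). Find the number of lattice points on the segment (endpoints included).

7

The number of lattice points on a segment between lattice points is gcd(|Δx|,|Δy|) + 1 = gcd(186,12) + 1 = 6 + 1 = 7.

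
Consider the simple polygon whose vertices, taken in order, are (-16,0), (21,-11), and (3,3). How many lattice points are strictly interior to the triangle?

Using the shoelace formula, 2A = |[(-16)·(-11) − 21·0] + [21·3 − 3·(-11)] + [3·0 − (-16)·3]| = 320, so the area is 160.
Along each edge there are gcd(|Δx|,|Δy|)+1 lattice points, so counting each shared vertex once the boundary has gcd(37,11) + gcd(18,14) + gcd(19,3) = 1+2+1 = 4.
By Pick's theorem A = I + B/2 − 1, so I = 160 − 4/2 + 1 = 159.

159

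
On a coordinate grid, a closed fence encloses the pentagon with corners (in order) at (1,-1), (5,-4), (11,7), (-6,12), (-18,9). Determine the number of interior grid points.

210

Using the shoelace formula, 2A = |(1·(-4) − 5·(-1)) + (5·7 − 11·(-4)) + (11·12 − (-6)·7) + ((-6)·9 − (-18)·12) + ((-18)·(-1) − 1·9)| = 425, so the area is 212.5.
The number of boundary lattice points is Σ gcd(|Δx|,|Δy|) = gcd(4,3) + gcd(6,11) + gcd(17,5) + gcd(12,3) + gcd(19,10) = 1+1+1+3+1 = 7.
Pick's theorem gives I = A − B/2 + 1 = 212.5 − 7/2 + 1 = 210.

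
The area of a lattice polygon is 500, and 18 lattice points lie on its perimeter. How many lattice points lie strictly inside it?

Pick's theorem A = I + B/2 − 1 rearranges to I = A − B/2 + 1 = 500 − 18/2 + 1 = 492.

492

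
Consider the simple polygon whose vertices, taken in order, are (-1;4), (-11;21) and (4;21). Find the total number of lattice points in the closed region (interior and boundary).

137

The shoelace formula gives twice the area as |[(-1)·21 − (-11)·4] + [(-11)·21 − 4·21] + [4·4 − (-1)·21]| = 255, so the area is 127.5.
Summing gcd(|Δx|,|Δy|) over the edges gives the boundary count: gcd(10,17) + gcd(15,0) + gcd(5,17) = 1+15+1 = 17.
Pick's theorem gives I = A − B/2 + 1 = 127.5 − 17/2 + 1 = 120, so the closed region contains I + B = 120 + 17 = 137 lattice points.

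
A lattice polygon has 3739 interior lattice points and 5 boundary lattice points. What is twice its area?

7481

By Pick's theorem, A = I + B/2 − 1 = 3739 + 5/2 − 1 = 7481/2.
Hence 2A = 7481.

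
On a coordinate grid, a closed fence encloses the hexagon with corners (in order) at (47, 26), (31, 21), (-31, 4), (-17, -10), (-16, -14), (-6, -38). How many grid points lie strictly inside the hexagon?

1774

Using the shoelace formula, 2A = |[47·21 − 31·26] + [31·4 − (-31)·21] + [(-31)·(-10) − (-17)·4] + [(-17)·(-14) − (-16)·(-10)] + [(-16)·(-38) − (-6)·(-14)] + [(-6)·26 − 47·(-38)]| = 3566, so the area is 1783.
Summing gcd(|Δx|,|Δy|) over the edges gives the boundary count: gcd(16,5) + gcd(62,17) + gcd(14,14) + gcd(1,4) + gcd(10,24) + gcd(53,64) = 1+1+14+1+2+1 = 20.
By Pick's theorem A = I + B/2 − 1, so I = 1783 − 20/2 + 1 = 1774.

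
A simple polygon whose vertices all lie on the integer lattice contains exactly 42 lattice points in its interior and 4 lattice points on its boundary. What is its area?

By Pick's theorem, A = I + B/2 − 1 = 42 + 4/2 − 1 = 43.

43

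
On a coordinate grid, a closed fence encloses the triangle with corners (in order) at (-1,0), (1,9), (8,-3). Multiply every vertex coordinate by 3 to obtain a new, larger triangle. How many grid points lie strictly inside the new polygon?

By the shoelace formula, twice the signed area is |[(-1)·9 − 1·0] + [1·(-3) − 8·9] + [8·0 − (-1)·(-3)]| = 87, so the area is 43.5.
The number of boundary lattice points is Σ gcd(|Δx|,|Δy|) = gcd(2,9) + gcd(7,12) + gcd(9,3) = 1+1+3 = 5.
Scaling by 3 multiplies the area by 3² = 9 (so the new area is 391.5) and multiplies the boundary lattice-point count by 3, giving 15.
By Pick's theorem, the interior count of the dilated polygon is 391.5 − 15/2 + 1 = 385.

385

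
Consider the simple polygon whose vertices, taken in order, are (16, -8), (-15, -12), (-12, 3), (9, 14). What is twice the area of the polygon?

992

By the shoelace formula, twice the signed area is |[16·(-12) − (-15)·(-8)] + [(-15)·3 − (-12)·(-12)] + [(-12)·14 − 9·3] + [9·(-8) − 16·14]| = 992, so the area is 496.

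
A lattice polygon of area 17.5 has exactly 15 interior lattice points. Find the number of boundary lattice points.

Pick's theorem gives A = I + B/2 − 1, so B = 2(A − I + 1) = 2(17.5 − 15 + 1) = 7.

7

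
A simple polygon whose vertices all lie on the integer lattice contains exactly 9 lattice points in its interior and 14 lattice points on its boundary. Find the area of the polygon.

15

Pick's theorem states A = I + B/2 − 1, so A = 9 + 14/2 − 1 = 15.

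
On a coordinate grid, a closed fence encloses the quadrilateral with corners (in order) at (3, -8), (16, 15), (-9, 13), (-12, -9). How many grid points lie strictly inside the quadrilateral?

437

The shoelace formula gives twice the area as |[3·15 − 16·(-8)] + [16·13 − (-9)·15] + [(-9)·(-9) − (-12)·13] + [(-12)·(-8) − 3·(-9)]| = 876, so the area is 438.
Summing gcd(|Δx|,|Δy|) over the edges gives the boundary count: gcd(13,23) + gcd(25,2) + gcd(3,22) + gcd(15,1) = 1+1+1+1 = 4.
By Pick's theorem A = I + B/2 − 1, so I = 438 − 4/2 + 1 = 437.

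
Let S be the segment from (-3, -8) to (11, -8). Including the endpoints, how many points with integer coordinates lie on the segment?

The number of lattice points on a segment between lattice points is gcd(|Δx|,|Δy|) + 1 = gcd(14,0) + 1 = 14 + 1 = 15.

15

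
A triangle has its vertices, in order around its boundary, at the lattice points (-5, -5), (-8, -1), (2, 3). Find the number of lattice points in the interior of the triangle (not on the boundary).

25

The shoelace formula gives twice the area as |((-5)·(-1) − (-8)·(-5)) + ((-8)·3 − 2·(-1)) + (2·(-5) − (-5)·3)| = 52, so the area is 26.
The number of boundary lattice points is Σ gcd(|Δx|,|Δy|) = gcd(3,4) + gcd(10,4) + gcd(7,8) = 1+2+1 = 4.
By Pick's theorem A = I + B/2 − 1, so I = 26 − 4/2 + 1 = 25.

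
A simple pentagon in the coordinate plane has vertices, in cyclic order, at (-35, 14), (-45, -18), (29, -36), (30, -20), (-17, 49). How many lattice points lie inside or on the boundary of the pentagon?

3259

The shoelace formula gives twice the area as |((-35)·(-18) − (-45)·14) + ((-45)·(-36) − 29·(-18)) + (29·(-20) − 30·(-36)) + (30·49 − (-17)·(-20)) + ((-17)·14 − (-35)·49)| = 6509, so the area is 6509/2.
Along each edge there are gcd(|Δx|,|Δy|)+1 lattice points, so counting each shared vertex once the boundary has gcd(10,32) + gcd(74,18) + gcd(1,16) + gcd(47,69) + gcd(18,35) = 2+2+1+1+1 = 7.
Pick's theorem gives I = A − B/2 + 1 = 6509/2 − 7/2 + 1 = 3252, so the closed region contains I + B = 3252 + 7 = 3259 lattice points.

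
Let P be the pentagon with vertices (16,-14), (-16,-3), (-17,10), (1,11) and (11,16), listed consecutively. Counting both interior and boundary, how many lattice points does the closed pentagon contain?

605

The shoelace formula gives twice the area as |(16·(-3) − (-16)·(-14)) + ((-16)·10 − (-17)·(-3)) + ((-17)·11 − 1·10) + (1·16 − 11·11) + (11·(-14) − 16·16)| = 1195, so the area is 597.5.
The number of boundary lattice points is Σ gcd(|Δx|,|Δy|) = gcd(32,11) + gcd(1,13) + gcd(18,1) + gcd(10,5) + gcd(5,30) = 1+1+1+5+5 = 13.
Pick's theorem gives I = A − B/2 + 1 = 597.5 − 13/2 + 1 = 592, so the closed region contains I + B = 592 + 13 = 605 lattice points.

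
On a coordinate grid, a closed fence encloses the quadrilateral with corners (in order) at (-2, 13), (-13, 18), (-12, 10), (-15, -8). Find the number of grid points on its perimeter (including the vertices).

The number of boundary lattice points is Σ gcd(|Δx|,|Δy|) = gcd(11,5) + gcd(1,8) + gcd(3,18) + gcd(13,21) = 1+1+3+1 = 6.

6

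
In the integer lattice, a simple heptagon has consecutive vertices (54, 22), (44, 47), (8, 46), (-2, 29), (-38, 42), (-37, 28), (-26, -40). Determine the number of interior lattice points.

4418

By the shoelace formula, twice the signed area is |[54·47 − 44·22] + [44·46 − 8·47] + [8·29 − (-2)·46] + [(-2)·42 − (-38)·29] + [(-38)·28 − (-37)·42] + [(-37)·(-40) − (-26)·28] + [(-26)·22 − 54·(-40)]| = 8846, so the area is 4423.
The number of boundary lattice points is Σ gcd(|Δx|,|Δy|) = gcd(10,25) + gcd(36,1) + gcd(10,17) + gcd(36,13) + gcd(1,14) + gcd(11,68) + gcd(80,62) = 5+1+1+1+1+1+2 = 12.
By Pick's theorem A = I + B/2 − 1, so I = 4423 − 12/2 + 1 = 4418.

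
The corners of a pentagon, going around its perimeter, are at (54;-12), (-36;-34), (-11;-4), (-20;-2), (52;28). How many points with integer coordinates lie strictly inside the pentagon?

2567

By the shoelace formula, twice the signed area is |(54·(-34) − (-36)·(-12)) + ((-36)·(-4) − (-11)·(-34)) + ((-11)·(-2) − (-20)·(-4)) + ((-20)·28 − 52·(-2)) + (52·(-12) − 54·28)| = 5148, so the area is 2574.
The number of boundary lattice points is Σ gcd(|Δx|,|Δy|) = gcd(90,22) + gcd(25,30) + gcd(9,2) + gcd(72,30) + gcd(2,40) = 2+5+1+6+2 = 16.
By Pick's theorem A = I + B/2 − 1, so I = 2574 − 16/2 + 1 = 2567.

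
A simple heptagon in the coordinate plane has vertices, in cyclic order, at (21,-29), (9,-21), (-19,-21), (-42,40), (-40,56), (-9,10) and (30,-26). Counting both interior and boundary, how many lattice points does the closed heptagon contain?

1746

By the shoelace formula, twice the signed area is |[21·(-21) − 9·(-29)] + [9·(-21) − (-19)·(-21)] + [(-19)·40 − (-42)·(-21)] + [(-42)·56 − (-40)·40] + [(-40)·10 − (-9)·56] + [(-9)·(-26) − 30·10] + [30·(-29) − 21·(-26)]| = 3448, so the area is 1724.
Summing gcd(|Δx|,|Δy|) over the edges gives the boundary count: gcd(12,8) + gcd(28,0) + gcd(23,61) + gcd(2,16) + gcd(31,46) + gcd(39,36) + gcd(9,3) = 4+28+1+2+1+3+3 = 42.
Pick's theorem gives I = A − B/2 + 1 = 1724 − 42/2 + 1 = 1704, so the closed region contains I + B = 1704 + 42 = 1746 lattice points.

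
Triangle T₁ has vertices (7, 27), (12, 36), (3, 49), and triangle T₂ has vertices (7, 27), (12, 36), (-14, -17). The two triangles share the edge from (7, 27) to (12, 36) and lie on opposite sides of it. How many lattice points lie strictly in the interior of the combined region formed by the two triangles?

87

The union is the simple quadrilateral with vertices (7, 27), (3, 49), (12, 36), (-14, -17) in order.
Using the shoelace formula, 2A = |(7·49 − 3·27) + (3·36 − 12·49) + (12·(-17) − (-14)·36) + ((-14)·27 − 7·(-17))| = 177, so the area is 88.5.
Along each edge there are gcd(|Δx|,|Δy|)+1 lattice points, so counting each shared vertex once the boundary has gcd(4,22) + gcd(9,13) + gcd(26,53) + gcd(21,44) = 2+1+1+1 = 5.
By Pick's theorem I = A − B/2 + 1 = 88.5 − 5/2 + 1 = 87.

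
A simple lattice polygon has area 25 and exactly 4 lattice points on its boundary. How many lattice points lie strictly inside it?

From Pick's theorem, I = A − B/2 + 1 = 25 − 4/2 + 1 = 24.

24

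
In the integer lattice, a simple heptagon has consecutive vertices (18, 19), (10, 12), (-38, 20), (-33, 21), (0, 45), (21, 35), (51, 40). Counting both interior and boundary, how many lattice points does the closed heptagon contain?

1303

The shoelace formula gives twice the area as |[18·12 − 10·19] + [10·20 − (-38)·12] + [(-38)·21 − (-33)·20] + [(-33)·45 − 0·21] + [0·35 − 21·45] + [21·40 − 51·35] + [51·19 − 18·40]| = 2582, so the area is 1291.
Summing gcd(|Δx|,|Δy|) over the edges gives the boundary count: gcd(8,7) + gcd(48,8) + gcd(5,1) + gcd(33,24) + gcd(21,10) + gcd(30,5) + gcd(33,21) = 1+8+1+3+1+5+3 = 22.
Pick's theorem gives I = A − B/2 + 1 = 1291 − 22/2 + 1 = 1281, so the closed region contains I + B = 1281 + 22 = 1303 lattice points.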